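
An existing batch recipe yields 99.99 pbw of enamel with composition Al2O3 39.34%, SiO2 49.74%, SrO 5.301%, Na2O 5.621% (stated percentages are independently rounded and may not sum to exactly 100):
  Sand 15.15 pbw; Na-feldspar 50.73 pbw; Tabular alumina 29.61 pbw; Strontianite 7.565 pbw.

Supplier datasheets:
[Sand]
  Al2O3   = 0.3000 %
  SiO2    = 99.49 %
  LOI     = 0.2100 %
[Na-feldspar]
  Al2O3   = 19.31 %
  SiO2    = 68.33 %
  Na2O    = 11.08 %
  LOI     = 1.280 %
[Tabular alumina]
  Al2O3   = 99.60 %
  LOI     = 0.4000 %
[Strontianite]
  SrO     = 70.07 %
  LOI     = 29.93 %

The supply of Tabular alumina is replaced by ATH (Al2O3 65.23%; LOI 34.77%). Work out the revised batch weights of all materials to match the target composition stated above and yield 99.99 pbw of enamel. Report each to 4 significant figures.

The working math maintains full float precision at all times — working values are printed, rounded to four significant digits, as written. Each reported figure is rounded just once — all derived quantities (yield, ignition loss, the four compositions, net glass mass, totals) are re-derived in full precision from the batch weights at 99.99 pbw of glass, as written in either problem or answer.
Target masses of each oxide per 99.99 pbw enamel:
  Al2O3: 39.34% × 99.99 = 39.34 pbw
  SiO2: 49.74% × 99.99 = 49.74 pbw
  SrO: 5.301% × 99.99 = 5.300 pbw
  Na2O: 5.621% × 99.99 = 5.620 pbw
Per-oxide balance check per the reported batch figures, per the basis as stated (sum by sum, the targets are met up to rounding of the answer):
  Al2O3: 15.15·0.003000 + 50.73·0.1931 + 45.22·0.6523 = 39.34 pbw (target 39.34 pbw)
  SiO2: 15.15·0.9949 + 50.73·0.6833 = 49.74 pbw (target 49.74 pbw)
  SrO: 7.565·0.7007 = 5.301 pbw (target 5.300 pbw)
  Na2O: 50.73·0.1108 = 5.621 pbw (target 5.620 pbw)
Mass balance on the glass: total batch − LOI = 100.0 pbw (the targets, summed, come to 99.99 pbw; the stated basis being 99.99 pbw — any gap is answer rounding).
Batch total: Σ batch = 118.7 pbw; Σ batch·LOI gives LOI loss = 18.67 pbw; the yield ratio, glass ÷ batch: 84.27%.

Revised batch per 99.99 pbw enamel:
  Sand: 15.15 pbw
  Na-feldspar: 50.73 pbw
  ATH: 45.22 pbw
  Strontianite: 7.565 pbw
Total batch = 118.7 pbw; LOI loss = 18.67 pbw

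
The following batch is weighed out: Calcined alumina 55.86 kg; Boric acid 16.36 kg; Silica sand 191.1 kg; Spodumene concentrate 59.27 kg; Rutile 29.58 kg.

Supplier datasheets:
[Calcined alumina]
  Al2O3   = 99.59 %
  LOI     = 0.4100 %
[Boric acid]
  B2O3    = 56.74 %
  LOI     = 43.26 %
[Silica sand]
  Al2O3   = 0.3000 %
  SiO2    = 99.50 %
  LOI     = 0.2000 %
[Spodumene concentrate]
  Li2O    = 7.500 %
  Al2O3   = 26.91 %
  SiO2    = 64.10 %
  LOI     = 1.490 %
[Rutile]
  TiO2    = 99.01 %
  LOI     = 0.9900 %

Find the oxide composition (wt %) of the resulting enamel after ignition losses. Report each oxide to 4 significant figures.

All internal work maintains full float precision from start to finish. The intermediate values are printed, rounded to four significant digits, at each printed step — a single rounding yields every reported result — derived quantities are recomputed at full float precision (yield, five oxide percentages, the totals, ignition loss, net glass mass) from the batch weights per 343.3 kg of glass, as given in the problem or the answer.
Per-oxide mass from batch:
  Li2O: 59.27·0.07500 = 4.445 kg
  B2O3: 16.36·0.5674 = 9.283 kg
  TiO2: 29.58·0.9901 = 29.29 kg
  Al2O3: 55.86·0.9959 + 191.1·0.003000 + 59.27·0.2691 = 72.15 kg
  SiO2: 191.1·0.9950 + 59.27·0.6410 = 228.1 kg
LOI: 55.86·0.004100 + 16.36·0.4326 + 191.1·0.002000 + 59.27·0.01490 + 29.58·0.009900 = 8.865 kg
Net of LOI, the glass mass = 352.2 − 8.865 = 343.3 kg (= the summed oxide contributions)
wt % = oxide mass / glass mass × 100

Glass mass = 343.3 kg (batch 352.2 − LOI 8.865).
Composition: Li2O 1.295%, B2O3 2.704%, TiO2 8.531%, Al2O3 21.02%, SiO2 66.45%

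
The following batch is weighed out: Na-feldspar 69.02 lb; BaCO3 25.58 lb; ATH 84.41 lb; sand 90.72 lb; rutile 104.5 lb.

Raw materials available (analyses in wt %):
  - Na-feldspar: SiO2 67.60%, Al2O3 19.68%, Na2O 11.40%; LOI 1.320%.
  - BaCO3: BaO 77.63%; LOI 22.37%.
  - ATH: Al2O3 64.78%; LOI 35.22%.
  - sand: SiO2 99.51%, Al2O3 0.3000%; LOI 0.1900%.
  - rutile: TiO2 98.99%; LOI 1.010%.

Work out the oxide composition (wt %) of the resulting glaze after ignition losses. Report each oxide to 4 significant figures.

Values along the way are displayed rounded to four significant figures across the worked steps — every computation carries exact precision at every stage — a single rounding finalizes every reported value; derived quantities are re-derived at exact precision (yield, net glass mass, the five compositions, the totals, ignition loss) using the weight values for 336.6 lb of glass as given in the question or the answer.
Oxide masses out of the charge:
  SiO2: 69.02·0.6760 + 90.72·0.9951 = 136.9 lb
  BaO: 25.58·0.7763 = 19.86 lb
  Al2O3: 69.02·0.1968 + 84.41·0.6478 + 90.72·0.003000 = 68.54 lb
  Na2O: 69.02·0.1140 = 7.868 lb
  TiO2: 104.5·0.9899 = 103.4 lb
LOI: 69.02·0.01320 + 25.58·0.2237 + 84.41·0.3522 + 90.72·0.001900 + 104.5·0.01010 = 37.59 lb
batch − LOI leaves glass = 374.2 − 37.59 = 336.6 lb (= the summed oxide contributions)
percent share: oxide ÷ glass, ×100

Glass mass = 336.6 lb (batch 374.2 − LOI 37.59).
Composition: SiO2 40.68%, BaO 5.899%, Al2O3 20.36%, Na2O 2.337%, TiO2 30.73%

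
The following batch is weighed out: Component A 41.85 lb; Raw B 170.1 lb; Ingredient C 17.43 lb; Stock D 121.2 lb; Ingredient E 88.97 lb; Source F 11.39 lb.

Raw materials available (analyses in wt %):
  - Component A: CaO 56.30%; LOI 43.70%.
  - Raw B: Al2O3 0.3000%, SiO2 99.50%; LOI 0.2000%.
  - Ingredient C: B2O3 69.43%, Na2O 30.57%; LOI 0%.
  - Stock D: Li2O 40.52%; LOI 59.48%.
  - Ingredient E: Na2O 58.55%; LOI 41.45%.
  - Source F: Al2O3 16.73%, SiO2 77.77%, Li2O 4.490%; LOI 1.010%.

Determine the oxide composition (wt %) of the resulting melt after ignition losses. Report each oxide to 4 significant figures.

Glass mass = 323.2 lb (batch 450.9 − LOI 127.7).
Composition: Al2O3 0.7474%, SiO2 55.10%, Li2O 15.35%, B2O3 3.744%, CaO 7.289%, Na2O 17.76%

All arithmetic carries full float precision through every step — mid-chain values are displayed (rounded to four significant digits) at each printed step; every reported figure sees exactly one rounding — all derived quantities are computed from the weighed amounts per 323.2 lb of glass at full float precision (totals, net glass mass, ignition loss, the yield, six oxide percentages) as set out in the problem or answer text.
Per-oxide mass from batch:
  Al2O3: 170.1·0.003000 + 11.39·0.1673 = 2.416 lb
  SiO2: 170.1·0.9950 + 11.39·0.7777 = 178.1 lb
  Li2O: 121.2·0.4052 + 11.39·0.04490 = 49.62 lb
  B2O3: 17.43·0.6943 = 12.10 lb
  CaO: 41.85·0.5630 = 23.56 lb
  Na2O: 17.43·0.3057 + 88.97·0.5855 = 57.42 lb
LOI: 41.85·0.4370 + 170.1·0.002000 + 121.2·0.5948 + 88.97·0.4145 + 11.39·0.01010 = 127.7 lb
Glass mass = batch − LOI = 450.9 − 127.7 = 323.2 lb (the oxide masses sum to this)
each oxide over glass, ×100, is wt %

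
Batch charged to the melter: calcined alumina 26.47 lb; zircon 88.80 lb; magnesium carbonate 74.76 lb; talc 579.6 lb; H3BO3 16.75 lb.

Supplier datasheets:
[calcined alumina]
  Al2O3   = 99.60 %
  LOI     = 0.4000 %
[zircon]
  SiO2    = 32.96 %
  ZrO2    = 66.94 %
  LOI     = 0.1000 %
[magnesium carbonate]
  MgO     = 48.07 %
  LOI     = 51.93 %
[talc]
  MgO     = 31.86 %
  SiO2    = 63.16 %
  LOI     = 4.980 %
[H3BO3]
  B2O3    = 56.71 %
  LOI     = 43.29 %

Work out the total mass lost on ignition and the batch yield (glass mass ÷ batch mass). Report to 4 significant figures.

LOI loss = 75.13 lb; glass = 711.2 lb; yield = 90.45%

Mid-chain values are printed, with 4-significant-figure rounding, alongside each step — each numeric step runs at exact precision at all times. Every reported number sees exactly one rounding — derived quantities, including the totals, five oxide percentages, net glass mass, yield, ignition loss, are carried from the weighed amounts per 711.2 lb of glass in exact precision as written in question or answer.
Each material's LOI contribution:
  calcined alumina: 26.47 × 0.004000 = 0.1059 lb
  zircon: 88.80 × 0.001000 = 0.08880 lb
  magnesium carbonate: 74.76 × 0.5193 = 38.82 lb
  talc: 579.6 × 0.04980 = 28.86 lb
  H3BO3: 16.75 × 0.4329 = 7.251 lb
Total LOI = 75.13 lb
Glass = batch − LOI = 786.4 − 75.13 = 711.2 lb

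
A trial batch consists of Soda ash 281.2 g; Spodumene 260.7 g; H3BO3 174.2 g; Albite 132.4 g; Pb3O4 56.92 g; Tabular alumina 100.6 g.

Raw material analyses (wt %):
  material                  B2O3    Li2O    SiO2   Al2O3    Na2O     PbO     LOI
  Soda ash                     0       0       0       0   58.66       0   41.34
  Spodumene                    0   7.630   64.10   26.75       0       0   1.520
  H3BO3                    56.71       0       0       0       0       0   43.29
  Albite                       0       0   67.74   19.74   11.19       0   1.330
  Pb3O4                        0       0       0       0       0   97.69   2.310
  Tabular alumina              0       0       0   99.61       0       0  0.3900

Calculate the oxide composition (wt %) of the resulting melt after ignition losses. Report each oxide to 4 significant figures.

Glass mass = 806.9 g (batch 1006 − LOI 199.1).
Composition: B2O3 12.24%, Li2O 2.465%, SiO2 31.82%, Al2O3 24.30%, Na2O 22.28%, PbO 6.891%

The intermediate values appear, rounded to 4 significant digits, at each printed step — every computation holds full float precision at each step — every reported result takes exactly one rounding; the derived quantities are rebuilt in exact precision (net glass mass, the totals, the yield, LOI, the six compositions) from the batch weights per 806.9 g of glass, precisely as stated by problem or answer.
What the batch supplies per oxide:
  B2O3: 174.2·0.5671 = 98.79 g
  Li2O: 260.7·0.07630 = 19.89 g
  SiO2: 260.7·0.6410 + 132.4·0.6774 = 256.8 g
  Al2O3: 260.7·0.2675 + 132.4·0.1974 + 100.6·0.9961 = 196.1 g
  Na2O: 281.2·0.5866 + 132.4·0.1119 = 179.8 g
  PbO: 56.92·0.9769 = 55.61 g
LOI: 281.2·0.4134 + 260.7·0.01520 + 174.2·0.4329 + 132.4·0.01330 + 56.92·0.02310 + 100.6·0.003900 = 199.1 g
Net of LOI, the glass mass = 1006 − 199.1 = 806.9 g (= Σ oxide masses)
wt %: oxide over glass, times 100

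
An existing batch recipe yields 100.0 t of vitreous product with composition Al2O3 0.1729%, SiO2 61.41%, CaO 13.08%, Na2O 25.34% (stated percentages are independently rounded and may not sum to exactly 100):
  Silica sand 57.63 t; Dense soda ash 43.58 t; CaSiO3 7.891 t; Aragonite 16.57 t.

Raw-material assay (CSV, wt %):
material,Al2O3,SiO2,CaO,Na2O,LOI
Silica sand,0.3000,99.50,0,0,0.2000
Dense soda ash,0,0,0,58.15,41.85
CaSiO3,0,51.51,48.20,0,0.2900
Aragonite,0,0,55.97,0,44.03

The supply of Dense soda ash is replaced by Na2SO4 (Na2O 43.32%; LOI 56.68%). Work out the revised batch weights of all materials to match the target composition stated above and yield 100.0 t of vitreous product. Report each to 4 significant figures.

Revised batch per 100.0 t vitreous product:
  Silica sand: 57.63 t
  Na2SO4: 58.49 t
  CaSiO3: 7.891 t
  Aragonite: 16.57 t
Total batch = 140.6 t; LOI loss = 40.59 t

Exact precision is carried from first step to last. The intermediate values appear, with 4-significant-figure rounding, as written; each reported number carries a single rounding; all derived quantities are carried at exact precision (net glass mass, yield, four oxide percentages, LOI, the totals) starting from the weights on 100.0 t of glass, exactly as printed in either problem or answer.
Target masses of each oxide per 100.0 t vitreous product:
  Al2O3: 0.1729% × 100.0 = 0.1729 t
  SiO2: 61.41% × 100.0 = 61.41 t
  CaO: 13.08% × 100.0 = 13.08 t
  Na2O: 25.34% × 100.0 = 25.34 t
Balance tally, oxide-wise, working from each reported weight, relative to the basis at hand (delivered sums recover each target net of answer rounding effects):
  Al2O3: 57.63·0.003000 = 0.1729 t (target 0.1729 t)
  SiO2: 57.63·0.9950 + 7.891·0.5151 = 61.41 t (target 61.41 t)
  CaO: 7.891·0.4820 + 16.57·0.5597 = 13.08 t (target 13.08 t)
  Na2O: 58.49·0.4332 = 25.34 t (target 25.34 t)
Glass mass check: whole batch net of LOI = 99.99 t (targets for the oxides total 100.0 t; versus the stated basis of 100.0 t — rounding explains the deltas).
Batch grand total — Σ batch = 140.6 t; ignition loss, Σ(batch × LOI) = 40.59 t; yield: glass divided by total = 71.13%.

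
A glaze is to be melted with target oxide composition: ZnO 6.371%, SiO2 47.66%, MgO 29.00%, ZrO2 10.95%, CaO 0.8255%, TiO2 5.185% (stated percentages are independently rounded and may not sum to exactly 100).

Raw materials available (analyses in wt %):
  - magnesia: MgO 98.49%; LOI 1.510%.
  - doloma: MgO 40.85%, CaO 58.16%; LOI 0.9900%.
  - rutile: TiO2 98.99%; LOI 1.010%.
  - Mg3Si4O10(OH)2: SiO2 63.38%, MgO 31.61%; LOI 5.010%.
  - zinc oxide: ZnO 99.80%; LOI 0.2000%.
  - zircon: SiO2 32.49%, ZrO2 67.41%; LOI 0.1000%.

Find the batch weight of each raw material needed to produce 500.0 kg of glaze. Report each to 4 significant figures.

Batch per 500.0 kg glaze:
  magnesia: 36.97 kg
  doloma: 7.097 kg
  rutile: 26.19 kg
  Mg3Si4O10(OH)2: 334.4 kg
  zinc oxide: 31.92 kg
  zircon: 81.22 kg
Total batch = 517.8 kg; LOI loss = 17.79 kg; yield = 96.56%

Intermediates are displayed, rounded to four significant figures, in the working; all internal work carries full precision at each step. Every reported result is rounded only once — the derived quantities, which include six oxide percentages, yield, totals, LOI, glass mass, are rebuilt in exact precision, as they appear in the question or the answer, using the weight values at 500.0 kg of glass.
The oxide mass targets at 500.0 kg glaze:
  ZnO: 6.371% × 500.0 = 31.86 kg
  SiO2: 47.66% × 500.0 = 238.3 kg
  MgO: 29.00% × 500.0 = 145.0 kg
  ZrO2: 10.95% × 500.0 = 54.75 kg
  CaO: 0.8255% × 500.0 = 4.128 kg
  TiO2: 5.185% × 500.0 = 25.92 kg
Oxide-by-oxide audit given the weights on record, against the basis in use (sum by sum, the targets are met within answer rounding):
  ZnO: 31.92·0.9980 = 31.86 kg (target 31.86 kg)
  SiO2: 334.4·0.6338 + 81.22·0.3249 = 238.3 kg (target 238.3 kg)
  MgO: 36.97·0.9849 + 7.097·0.4085 + 334.4·0.3161 = 145.0 kg (target 145.0 kg)
  ZrO2: 81.22·0.6741 = 54.75 kg (target 54.75 kg)
  CaO: 7.097·0.5816 = 4.128 kg (target 4.128 kg)
  TiO2: 26.19·0.9899 = 25.93 kg (target 25.92 kg)
The glass-mass cross-check: batch Σ − ignition loss = 500.0 kg (the targets, summed, come to 500.0 kg; versus the stated basis of 500.0 kg — differing by rounding only).
Batch grand total — Σ batch = 517.8 kg; the LOI term Σ batch·LOI equals 17.79 kg; the yield ratio, glass ÷ batch: 96.56%.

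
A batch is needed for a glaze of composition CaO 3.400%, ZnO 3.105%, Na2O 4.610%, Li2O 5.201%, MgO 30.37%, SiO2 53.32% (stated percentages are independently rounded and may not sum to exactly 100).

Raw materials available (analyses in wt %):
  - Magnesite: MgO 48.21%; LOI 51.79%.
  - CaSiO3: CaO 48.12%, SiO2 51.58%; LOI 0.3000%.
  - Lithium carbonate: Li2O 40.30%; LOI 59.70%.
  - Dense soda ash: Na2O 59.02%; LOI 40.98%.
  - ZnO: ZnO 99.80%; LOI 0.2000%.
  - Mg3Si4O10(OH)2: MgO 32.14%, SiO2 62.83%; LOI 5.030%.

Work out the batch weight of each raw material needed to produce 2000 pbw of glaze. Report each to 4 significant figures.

Mid-chain values are printed rounded to four significant digits across the worked steps; the whole derivation maintains full precision throughout. A single rounding finalizes each reported number. Derived quantities (net glass mass, LOI, yield, totals, six oxide percentages) are re-derived in exact precision from the weighed amounts on 2000 pbw of glass as written in problem or answer.
The oxide mass targets at 2000 pbw glaze:
  CaO: 3.400% × 2000 = 68.00 pbw
  ZnO: 3.105% × 2000 = 62.10 pbw
  Na2O: 4.610% × 2000 = 92.20 pbw
  Li2O: 5.201% × 2000 = 104.0 pbw
  MgO: 30.37% × 2000 = 607.4 pbw
  SiO2: 53.32% × 2000 = 1066 pbw
Balance tally, oxide-wise, with the batch weights as given, against the basis in use (target by target, the sums agree up to rounding of the answer):
  CaO: 141.3·0.4812 = 67.99 pbw (target 68.00 pbw)
  ZnO: 62.22·0.9980 = 62.10 pbw (target 62.10 pbw)
  Na2O: 156.2·0.5902 = 92.19 pbw (target 92.20 pbw)
  Li2O: 258.1·0.4030 = 104.0 pbw (target 104.0 pbw)
  MgO: 205.7·0.4821 + 1581·0.3214 = 607.3 pbw (target 607.4 pbw)
  SiO2: 141.3·0.5158 + 1581·0.6283 = 1066 pbw (target 1066 pbw)
Auditing the glass mass value: batch total minus LOI = 2000 pbw (the Σ of target masses is 2000 pbw; basis as stated: 2000 pbw — rounding explains the deltas).
Summing the batch: Σ batch = 2405 pbw; ignition loss, Σ(batch × LOI) = 404.7 pbw; yield, glass over the total, = 83.17%.

Batch per 2000 pbw glaze:
  Magnesite: 205.7 pbw
  CaSiO3: 141.3 pbw
  Lithium carbonate: 258.1 pbw
  Dense soda ash: 156.2 pbw
  ZnO: 62.22 pbw
  Mg3Si4O10(OH)2: 1581 pbw
Total batch = 2405 pbw; LOI loss = 404.7 pbw; yield = 83.17%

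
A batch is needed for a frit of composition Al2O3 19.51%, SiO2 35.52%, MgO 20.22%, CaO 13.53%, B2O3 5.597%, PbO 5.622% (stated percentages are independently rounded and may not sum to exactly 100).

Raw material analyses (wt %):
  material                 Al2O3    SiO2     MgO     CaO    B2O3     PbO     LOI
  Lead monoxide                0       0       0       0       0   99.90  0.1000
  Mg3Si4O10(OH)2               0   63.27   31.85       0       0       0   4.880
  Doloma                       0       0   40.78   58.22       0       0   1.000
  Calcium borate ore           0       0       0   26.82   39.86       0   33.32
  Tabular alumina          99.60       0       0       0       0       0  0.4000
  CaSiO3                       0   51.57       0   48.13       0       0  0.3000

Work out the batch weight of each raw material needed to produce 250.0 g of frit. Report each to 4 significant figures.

All internal work runs at full precision at each step; intermediates appear rounded to four significant figures within the worked lines; every reported result undergoes a single rounding — the derived quantities are computed from the batch weights for 250.0 g of glass at full float precision (the six compositions, glass mass, LOI, totals, yield), as they appear in either problem or answer.
Oxide mass targets, per 250.0 g frit:
  Al2O3: 19.51% × 250.0 = 48.78 g
  SiO2: 35.52% × 250.0 = 88.80 g
  MgO: 20.22% × 250.0 = 50.55 g
  CaO: 13.53% × 250.0 = 33.83 g
  B2O3: 5.597% × 250.0 = 13.99 g
  PbO: 5.622% × 250.0 = 14.06 g
Verifying the oxide balance on the weights just shown, against the basis in use (every target is met by its sum within answer rounding):
  Al2O3: 48.97·0.9960 = 48.77 g (target 48.78 g)
  SiO2: 125.0·0.6327 + 18.85·0.5157 = 88.81 g (target 88.80 g)
  MgO: 125.0·0.3185 + 26.34·0.4078 = 50.55 g (target 50.55 g)
  CaO: 26.34·0.5822 + 35.10·0.2682 + 18.85·0.4813 = 33.82 g (target 33.83 g)
  B2O3: 35.10·0.3986 = 13.99 g (target 13.99 g)
  PbO: 14.07·0.9990 = 14.06 g (target 14.06 g)
Consistency of the glass mass: total batch − LOI = 250.0 g (targets for the oxides total 250.0 g; stated basis 250.0 g — gaps are rounding artifacts).
Batch total: Σ batch = 268.3 g; loss to ignition Σ batch·LOI = 18.33 g; yield: glass divided by total = 93.17%.

Batch per 250.0 g frit:
  Lead monoxide: 14.07 g
  Mg3Si4O10(OH)2: 125.0 g
  Doloma: 26.34 g
  Calcium borate ore: 35.10 g
  Tabular alumina: 48.97 g
  CaSiO3: 18.85 g
Total batch = 268.3 g; LOI loss = 18.33 g; yield = 93.17%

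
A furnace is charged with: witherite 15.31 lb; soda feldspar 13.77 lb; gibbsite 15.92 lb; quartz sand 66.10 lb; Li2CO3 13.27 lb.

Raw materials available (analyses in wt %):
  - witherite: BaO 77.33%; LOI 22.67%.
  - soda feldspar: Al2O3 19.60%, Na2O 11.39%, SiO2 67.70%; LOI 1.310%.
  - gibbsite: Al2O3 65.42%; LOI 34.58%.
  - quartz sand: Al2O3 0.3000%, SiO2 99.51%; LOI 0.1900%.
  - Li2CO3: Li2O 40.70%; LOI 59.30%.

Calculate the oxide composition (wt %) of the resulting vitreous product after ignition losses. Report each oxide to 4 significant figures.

Mid-chain values are rounded to four significant digits when displayed — every computation holds full precision all the way through — each reported result is rounded a single time — derived quantities (LOI, the five compositions, the yield, glass mass, totals) are recomputed at exact precision starting from the weights per 107.2 lb of glass precisely as stated by problem or answer.
Delivered oxide masses:
  Al2O3: 13.77·0.1960 + 15.92·0.6542 + 66.10·0.003000 = 13.31 lb
  Na2O: 13.77·0.1139 = 1.568 lb
  BaO: 15.31·0.7733 = 11.84 lb
  SiO2: 13.77·0.6770 + 66.10·0.9951 = 75.10 lb
  Li2O: 13.27·0.4070 = 5.401 lb
LOI: 15.31·0.2267 + 13.77·0.01310 + 15.92·0.3458 + 66.10·0.001900 + 13.27·0.5930 = 17.15 lb
Glass = total batch minus LOI = 124.4 − 17.15 = 107.2 lb (= the summed oxide contributions)
wt % = 100 × oxide mass / glass mass

Glass mass = 107.2 lb (batch 124.4 − LOI 17.15).
Composition: Al2O3 12.42%, Na2O 1.463%, BaO 11.04%, SiO2 70.04%, Li2O 5.037%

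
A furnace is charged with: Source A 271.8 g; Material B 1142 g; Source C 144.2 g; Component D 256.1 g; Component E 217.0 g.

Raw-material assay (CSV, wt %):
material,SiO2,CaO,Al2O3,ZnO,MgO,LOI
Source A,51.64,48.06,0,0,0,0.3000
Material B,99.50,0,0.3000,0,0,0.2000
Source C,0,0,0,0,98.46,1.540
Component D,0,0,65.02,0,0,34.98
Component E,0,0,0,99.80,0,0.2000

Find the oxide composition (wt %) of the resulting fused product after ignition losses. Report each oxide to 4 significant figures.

In-progress results appear rounded to four significant digits within the worked lines — every computation keeps exact precision through the solve; each reported figure sees exactly one rounding. Derived quantities are recomputed from the weighed amounts for 1936 g of glass at full float precision (five oxide percentages, totals, ignition loss, net glass mass, yield), as quoted within the problem or answer text.
Mass of each oxide from the mix:
  SiO2: 271.8·0.5164 + 1142·0.9950 = 1277 g
  CaO: 271.8·0.4806 = 130.6 g
  Al2O3: 1142·0.003000 + 256.1·0.6502 = 169.9 g
  ZnO: 217.0·0.9980 = 216.6 g
  MgO: 144.2·0.9846 = 142.0 g
LOI: 271.8·0.003000 + 1142·0.002000 + 144.2·0.01540 + 256.1·0.3498 + 217.0·0.002000 = 95.34 g
Glass = total batch minus LOI = 2031 − 95.34 = 1936 g (= the summed oxide contributions)
wt %: oxide over glass, times 100

Glass mass = 1936 g (batch 2031 − LOI 95.34).
Composition: SiO2 65.95%, CaO 6.748%, Al2O3 8.779%, ZnO 11.19%, MgO 7.335%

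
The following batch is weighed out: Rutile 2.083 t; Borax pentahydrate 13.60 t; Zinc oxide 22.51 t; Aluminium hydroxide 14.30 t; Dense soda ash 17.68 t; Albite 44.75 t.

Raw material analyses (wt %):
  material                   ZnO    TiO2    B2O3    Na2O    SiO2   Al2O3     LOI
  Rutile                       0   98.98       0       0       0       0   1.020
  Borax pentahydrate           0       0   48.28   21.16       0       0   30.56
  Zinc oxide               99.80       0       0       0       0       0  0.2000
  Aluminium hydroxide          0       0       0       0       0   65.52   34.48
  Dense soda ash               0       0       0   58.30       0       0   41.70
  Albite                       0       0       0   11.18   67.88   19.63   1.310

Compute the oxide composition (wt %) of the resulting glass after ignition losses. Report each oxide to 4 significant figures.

Glass mass = 97.81 t (batch 114.9 − LOI 17.11).
Composition: ZnO 22.97%, TiO2 2.108%, B2O3 6.713%, Na2O 18.60%, SiO2 31.06%, Al2O3 18.56%

All arithmetic maintains full precision at every stage — intermediates are printed, rounded to 4 significant figures, when written out — every reported number is rounded just once — the derived quantities are recomputed at full precision (LOI, the totals, net glass mass, six oxide percentages, the yield) starting from the weights for 97.81 t of glass as quoted within the problem or answer text.
Per-oxide mass from batch:
  ZnO: 22.51·0.9980 = 22.46 t
  TiO2: 2.083·0.9898 = 2.062 t
  B2O3: 13.60·0.4828 = 6.566 t
  Na2O: 13.60·0.2116 + 17.68·0.5830 + 44.75·0.1118 = 18.19 t
  SiO2: 44.75·0.6788 = 30.38 t
  Al2O3: 14.30·0.6552 + 44.75·0.1963 = 18.15 t
LOI: 2.083·0.01020 + 13.60·0.3056 + 22.51·0.002000 + 14.30·0.3448 + 17.68·0.4170 + 44.75·0.01310 = 17.11 t
Glass mass = batch − LOI = 114.9 − 17.11 = 97.81 t (matching Σ of the oxides)
each oxide over glass, ×100, is wt %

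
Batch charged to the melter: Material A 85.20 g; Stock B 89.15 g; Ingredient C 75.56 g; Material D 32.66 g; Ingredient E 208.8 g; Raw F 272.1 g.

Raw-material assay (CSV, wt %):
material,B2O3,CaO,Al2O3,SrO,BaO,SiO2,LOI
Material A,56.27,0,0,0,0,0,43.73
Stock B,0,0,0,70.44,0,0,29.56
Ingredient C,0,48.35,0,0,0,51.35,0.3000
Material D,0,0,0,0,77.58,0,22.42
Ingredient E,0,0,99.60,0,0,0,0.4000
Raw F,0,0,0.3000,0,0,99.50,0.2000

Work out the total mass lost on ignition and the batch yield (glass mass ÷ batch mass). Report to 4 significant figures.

LOI loss = 72.54 g; glass = 690.9 g; yield = 90.50%

Mid-chain values appear, with 4-significant-digit rounding, within the worked lines. The whole derivation maintains exact precision through every step — each reported number sees exactly one rounding; all derived quantities (totals, ignition loss, glass mass, the yield, the six compositions) are rebuilt using the weight values on 690.9 g of glass at exact precision, as given in the problem or the answer.
Each material's LOI contribution:
  Material A: 85.20 × 0.4373 = 37.26 g
  Stock B: 89.15 × 0.2956 = 26.35 g
  Ingredient C: 75.56 × 0.003000 = 0.2267 g
  Material D: 32.66 × 0.2242 = 7.322 g
  Ingredient E: 208.8 × 0.004000 = 0.8352 g
  Raw F: 272.1 × 0.002000 = 0.5442 g
Total LOI = 72.54 g
Glass = batch − LOI = 763.5 − 72.54 = 690.9 g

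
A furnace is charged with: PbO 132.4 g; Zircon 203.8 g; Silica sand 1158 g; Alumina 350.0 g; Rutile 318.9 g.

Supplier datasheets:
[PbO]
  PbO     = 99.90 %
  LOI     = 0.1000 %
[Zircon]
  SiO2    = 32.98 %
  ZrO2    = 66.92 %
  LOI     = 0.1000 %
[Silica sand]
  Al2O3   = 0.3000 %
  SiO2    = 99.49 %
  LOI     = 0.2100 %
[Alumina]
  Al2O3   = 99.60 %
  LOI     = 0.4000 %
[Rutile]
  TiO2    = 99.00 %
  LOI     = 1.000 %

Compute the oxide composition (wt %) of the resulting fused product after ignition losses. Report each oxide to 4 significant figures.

Values along the way are shown rounded to four significant digits between the steps — all internal work holds full precision at every stage; a single rounding yields each reported figure — the derived quantities, which include totals, glass mass, ignition loss, five oxide percentages, yield, are re-derived at full float precision, as written in either problem or answer, from the weighed amounts per 2156 g of glass.
Oxide masses out of the charge:
  TiO2: 318.9·0.9900 = 315.7 g
  Al2O3: 1158·0.003000 + 350.0·0.9960 = 352.1 g
  SiO2: 203.8·0.3298 + 1158·0.9949 = 1219 g
  PbO: 132.4·0.9990 = 132.3 g
  ZrO2: 203.8·0.6692 = 136.4 g
LOI: 132.4·0.001000 + 203.8·0.001000 + 1158·0.002100 + 350.0·0.004000 + 318.9·0.01000 = 7.357 g
Resulting glass, batch − LOI: 2163 − 7.357 = 2156 g (the oxide masses sum to this)
each oxide over glass, ×100, is wt %

Glass mass = 2156 g (batch 2163 − LOI 7.357).
Composition: TiO2 14.65%, Al2O3 16.33%, SiO2 56.56%, PbO 6.136%, ZrO2 6.326%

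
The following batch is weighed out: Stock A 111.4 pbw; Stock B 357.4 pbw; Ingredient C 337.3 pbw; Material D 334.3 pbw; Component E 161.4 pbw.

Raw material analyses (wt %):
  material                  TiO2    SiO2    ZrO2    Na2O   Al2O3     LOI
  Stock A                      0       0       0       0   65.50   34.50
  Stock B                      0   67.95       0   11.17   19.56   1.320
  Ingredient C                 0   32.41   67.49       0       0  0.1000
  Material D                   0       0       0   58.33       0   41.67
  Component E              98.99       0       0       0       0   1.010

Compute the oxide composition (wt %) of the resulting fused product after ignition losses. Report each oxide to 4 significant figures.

Glass mass = 1117 pbw (batch 1302 − LOI 184.4).
Composition: TiO2 14.30%, SiO2 31.52%, ZrO2 20.37%, Na2O 21.02%, Al2O3 12.79%

Values along the way are printed (rounded to 4 significant digits) between the steps; each numeric step holds full precision through every step; each reported result undergoes a single rounding. All derived quantities are computed using the weight values per 1117 pbw of glass in full precision (totals, net glass mass, five oxide percentages, ignition loss, yield), precisely as stated by problem or answer.
Oxide masses out of the charge:
  TiO2: 161.4·0.9899 = 159.8 pbw
  SiO2: 357.4·0.6795 + 337.3·0.3241 = 352.2 pbw
  ZrO2: 337.3·0.6749 = 227.6 pbw
  Na2O: 357.4·0.1117 + 334.3·0.5833 = 234.9 pbw
  Al2O3: 111.4·0.6550 + 357.4·0.1956 = 142.9 pbw
LOI: 111.4·0.3450 + 357.4·0.01320 + 337.3·0.001000 + 334.3·0.4167 + 161.4·0.01010 = 184.4 pbw
batch − LOI leaves glass = 1302 − 184.4 = 1117 pbw (equal to the oxide-mass sum)
wt % = oxide mass / glass mass × 100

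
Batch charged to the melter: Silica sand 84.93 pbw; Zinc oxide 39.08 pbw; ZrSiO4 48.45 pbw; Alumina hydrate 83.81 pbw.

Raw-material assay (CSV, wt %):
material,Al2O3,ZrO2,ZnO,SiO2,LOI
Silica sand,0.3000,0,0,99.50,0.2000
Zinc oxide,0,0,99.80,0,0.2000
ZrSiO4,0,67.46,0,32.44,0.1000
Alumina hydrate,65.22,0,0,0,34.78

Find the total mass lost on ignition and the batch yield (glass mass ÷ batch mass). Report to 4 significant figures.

LOI loss = 29.45 pbw; glass = 226.8 pbw; yield = 88.51%

The working math carries full float precision in all steps; intermediates are shown (rounded to 4 significant digits) across the worked steps. Every reported result is rounded just once. The derived quantities, including ignition loss, the yield, glass mass, totals, four oxide percentages, are computed starting from the weights on 226.8 pbw of glass in exact precision exactly as shown in question or answer.
Each material's LOI contribution:
  Silica sand: 84.93 × 0.002000 = 0.1699 pbw
  Zinc oxide: 39.08 × 0.002000 = 0.07816 pbw
  ZrSiO4: 48.45 × 0.001000 = 0.04845 pbw
  Alumina hydrate: 83.81 × 0.3478 = 29.15 pbw
Total LOI = 29.45 pbw
Glass = batch − LOI = 256.3 − 29.45 = 226.8 pbw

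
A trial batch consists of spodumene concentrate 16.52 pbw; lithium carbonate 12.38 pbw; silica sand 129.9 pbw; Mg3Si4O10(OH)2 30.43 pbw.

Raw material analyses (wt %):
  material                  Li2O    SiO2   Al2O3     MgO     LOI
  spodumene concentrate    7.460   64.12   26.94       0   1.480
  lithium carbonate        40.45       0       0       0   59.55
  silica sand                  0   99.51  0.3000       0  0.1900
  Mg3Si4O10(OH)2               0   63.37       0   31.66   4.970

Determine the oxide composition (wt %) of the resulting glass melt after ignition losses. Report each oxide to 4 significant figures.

Mid-chain values appear rounded off to 4 significant figures in the printout — the whole derivation runs at full precision all the way through. Every reported figure carries a single rounding. The derived quantities (the yield, net glass mass, the four compositions, ignition loss, totals) are recomputed from the weighed amounts for 179.9 pbw of glass in exact precision precisely as stated by the problem or the answer.
What the batch supplies per oxide:
  Li2O: 16.52·0.07460 + 12.38·0.4045 = 6.240 pbw
  SiO2: 16.52·0.6412 + 129.9·0.9951 + 30.43·0.6337 = 159.1 pbw
  Al2O3: 16.52·0.2694 + 129.9·0.003000 = 4.840 pbw
  MgO: 30.43·0.3166 = 9.634 pbw
LOI: 16.52·0.01480 + 12.38·0.5955 + 129.9·0.001900 + 30.43·0.04970 = 9.376 pbw
Glass = total batch minus LOI = 189.2 − 9.376 = 179.9 pbw (= Σ oxide masses)
wt % = 100 × oxide mass / glass mass

Glass mass = 179.9 pbw (batch 189.2 − LOI 9.376).
Composition: Li2O 3.470%, SiO2 88.48%, Al2O3 2.691%, MgO 5.357%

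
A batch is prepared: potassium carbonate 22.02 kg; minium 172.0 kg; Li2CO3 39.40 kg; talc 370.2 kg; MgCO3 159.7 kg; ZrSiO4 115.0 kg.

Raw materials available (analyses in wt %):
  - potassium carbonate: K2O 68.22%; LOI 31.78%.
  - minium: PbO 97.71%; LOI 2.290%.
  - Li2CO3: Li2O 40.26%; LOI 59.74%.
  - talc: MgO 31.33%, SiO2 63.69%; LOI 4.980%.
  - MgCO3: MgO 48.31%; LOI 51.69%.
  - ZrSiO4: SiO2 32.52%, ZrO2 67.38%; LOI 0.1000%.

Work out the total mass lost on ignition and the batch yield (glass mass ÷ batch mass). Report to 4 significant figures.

Rounding to 4 significant figures extends to every working value as printed. All internal work carries full precision at all times. Every reported result carries a single rounding. The derived quantities are computed from the weighed amounts at 742.7 kg of glass in full precision (the six compositions, the yield, glass mass, totals, ignition loss) as quoted within the question or the answer.
Loss on ignition, line by line:
  potassium carbonate: 22.02 × 0.3178 = 6.998 kg
  minium: 172.0 × 0.02290 = 3.939 kg
  Li2CO3: 39.40 × 0.5974 = 23.54 kg
  talc: 370.2 × 0.04980 = 18.44 kg
  MgCO3: 159.7 × 0.5169 = 82.55 kg
  ZrSiO4: 115.0 × 0.001000 = 0.1150 kg
Total LOI = 135.6 kg
Glass = batch − LOI = 878.3 − 135.6 = 742.7 kg

LOI loss = 135.6 kg; glass = 742.7 kg; yield = 84.56%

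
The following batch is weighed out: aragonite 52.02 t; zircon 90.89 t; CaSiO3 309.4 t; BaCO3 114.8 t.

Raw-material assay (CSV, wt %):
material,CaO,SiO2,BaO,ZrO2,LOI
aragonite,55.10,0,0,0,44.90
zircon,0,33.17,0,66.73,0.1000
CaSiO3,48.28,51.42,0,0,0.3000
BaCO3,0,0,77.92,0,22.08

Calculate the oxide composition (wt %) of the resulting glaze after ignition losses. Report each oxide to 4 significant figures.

Glass mass = 517.4 t (batch 567.1 − LOI 49.72).
Composition: CaO 34.41%, SiO2 36.58%, BaO 17.29%, ZrO2 11.72%

All arithmetic holds exact precision at all times. Working values are shown, rounded to 4 significant digits, within the worked lines; each reported value receives exactly one rounding; derived quantities, including the four compositions, net glass mass, yield, the totals, LOI, are rebuilt using the weight values per 517.4 t of glass at full float precision as they appear in the problem or answer text.
What the batch supplies per oxide:
  CaO: 52.02·0.5510 + 309.4·0.4828 = 178.0 t
  SiO2: 90.89·0.3317 + 309.4·0.5142 = 189.2 t
  BaO: 114.8·0.7792 = 89.45 t
  ZrO2: 90.89·0.6673 = 60.65 t
LOI: 52.02·0.4490 + 90.89·0.001000 + 309.4·0.003000 + 114.8·0.2208 = 49.72 t
Resulting glass, batch − LOI: 567.1 − 49.72 = 517.4 t (equal to the oxide-mass sum)
percent by weight: oxide/glass ×100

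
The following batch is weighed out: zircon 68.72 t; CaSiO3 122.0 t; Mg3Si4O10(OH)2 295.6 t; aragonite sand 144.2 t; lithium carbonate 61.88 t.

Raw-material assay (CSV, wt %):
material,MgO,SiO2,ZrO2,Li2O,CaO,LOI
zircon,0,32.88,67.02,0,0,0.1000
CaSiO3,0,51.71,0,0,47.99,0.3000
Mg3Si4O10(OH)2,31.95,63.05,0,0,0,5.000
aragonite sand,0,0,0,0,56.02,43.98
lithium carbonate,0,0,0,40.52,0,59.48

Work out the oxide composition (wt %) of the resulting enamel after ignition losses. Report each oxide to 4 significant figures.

Glass mass = 577.0 t (batch 692.4 − LOI 115.4).
Composition: MgO 16.37%, SiO2 47.15%, ZrO2 7.983%, Li2O 4.346%, CaO 24.15%

The working math maintains full precision from start to finish; working values are shown (rounded to four significant digits) in the printout. Each reported result is rounded a single time; the derived quantities (LOI, net glass mass, the totals, the yield, the five compositions) are re-derived at full float precision using the weight values at 577.0 t of glass, as they appear in question or answer.
What the batch supplies per oxide:
  MgO: 295.6·0.3195 = 94.44 t
  SiO2: 68.72·0.3288 + 122.0·0.5171 + 295.6·0.6305 = 272.1 t
  ZrO2: 68.72·0.6702 = 46.06 t
  Li2O: 61.88·0.4052 = 25.07 t
  CaO: 122.0·0.4799 + 144.2·0.5602 = 139.3 t
LOI: 68.72·0.001000 + 122.0·0.003000 + 295.6·0.05000 + 144.2·0.4398 + 61.88·0.5948 = 115.4 t
Resulting glass, batch − LOI: 692.4 − 115.4 = 577.0 t (equal to the oxide-mass sum)
percent share: oxide ÷ glass, ×100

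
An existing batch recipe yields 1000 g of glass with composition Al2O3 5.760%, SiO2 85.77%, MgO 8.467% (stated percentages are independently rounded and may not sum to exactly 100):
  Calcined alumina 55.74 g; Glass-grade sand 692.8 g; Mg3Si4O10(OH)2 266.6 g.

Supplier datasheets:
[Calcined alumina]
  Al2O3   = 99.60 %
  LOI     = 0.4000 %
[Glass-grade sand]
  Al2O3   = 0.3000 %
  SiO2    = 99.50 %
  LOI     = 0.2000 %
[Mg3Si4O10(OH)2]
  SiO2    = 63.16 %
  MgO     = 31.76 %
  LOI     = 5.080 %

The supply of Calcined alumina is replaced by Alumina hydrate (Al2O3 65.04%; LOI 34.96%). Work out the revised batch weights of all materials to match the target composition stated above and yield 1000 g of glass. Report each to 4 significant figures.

Revised batch per 1000 g glass:
  Alumina hydrate: 85.37 g
  Glass-grade sand: 692.8 g
  Mg3Si4O10(OH)2: 266.6 g
Total batch = 1045 g; LOI loss = 44.77 g

Values along the way appear rounded to four significant figures at each printed step. The whole derivation keeps full float precision in all steps. Exactly one rounding is applied to every reported figure — derived quantities (the totals, the yield, glass mass, three oxide percentages, ignition loss) are rebuilt at full precision from the batch weights at 1000 g of glass as set out in problem or answer.
Oxide mass targets, per 1000 g glass:
  Al2O3: 5.760% × 1000 = 57.60 g
  SiO2: 85.77% × 1000 = 857.7 g
  MgO: 8.467% × 1000 = 84.67 g
Checking each oxide sum given the weights on record, versus the basis set out (every target is met by its sum exact up to rounding of places):
  Al2O3: 85.37·0.6504 + 692.8·0.003000 = 57.60 g (target 57.60 g)
  SiO2: 692.8·0.9950 + 266.6·0.6316 = 857.7 g (target 857.7 g)
  MgO: 266.6·0.3176 = 84.67 g (target 84.67 g)
Consistency of the glass mass: whole batch net of LOI = 1000 g (oxide target masses add up to 1000 g; against the stated basis, 1000 g — gaps are rounding artifacts).
Total batch = Σ batch = 1045 g; LOI removed, Σ of batch·LOI: 44.77 g; yield, glass over the total, = 95.71%.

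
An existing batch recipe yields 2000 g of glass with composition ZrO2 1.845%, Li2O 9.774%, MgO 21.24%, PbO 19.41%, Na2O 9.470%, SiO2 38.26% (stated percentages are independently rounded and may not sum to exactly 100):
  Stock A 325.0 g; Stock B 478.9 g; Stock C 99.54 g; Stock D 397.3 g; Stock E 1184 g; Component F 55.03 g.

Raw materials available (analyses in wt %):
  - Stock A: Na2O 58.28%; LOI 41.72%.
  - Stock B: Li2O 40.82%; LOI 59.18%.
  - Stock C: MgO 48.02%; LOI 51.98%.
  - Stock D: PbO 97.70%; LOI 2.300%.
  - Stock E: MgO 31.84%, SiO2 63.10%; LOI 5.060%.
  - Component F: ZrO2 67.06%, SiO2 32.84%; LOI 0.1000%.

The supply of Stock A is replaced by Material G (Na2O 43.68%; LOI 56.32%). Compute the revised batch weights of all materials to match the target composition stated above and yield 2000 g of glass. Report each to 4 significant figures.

Mid-chain values are displayed, with 4-significant-figure rounding, in the working — the whole derivation runs at exact precision through every step; every reported number is rounded only once; derived quantities (six oxide percentages, LOI, the totals, yield, glass mass) are re-derived at exact precision from the weighed amounts on 2000 g of glass, precisely as stated by the question or the answer.
Oxide-by-oxide targets in 2000 g glass:
  ZrO2: 1.845% × 2000 = 36.90 g
  Li2O: 9.774% × 2000 = 195.5 g
  MgO: 21.24% × 2000 = 424.8 g
  PbO: 19.41% × 2000 = 388.2 g
  Na2O: 9.470% × 2000 = 189.4 g
  SiO2: 38.26% × 2000 = 765.2 g
Oxide-by-oxide audit working from each reported weight, for the quoted basis mass (summed amounts equal target values up to rounding of the answer):
  ZrO2: 55.03·0.6706 = 36.90 g (target 36.90 g)
  Li2O: 478.9·0.4082 = 195.5 g (target 195.5 g)
  MgO: 99.54·0.4802 + 1184·0.3184 = 424.8 g (target 424.8 g)
  PbO: 397.3·0.9770 = 388.2 g (target 388.2 g)
  Na2O: 433.6·0.4368 = 189.4 g (target 189.4 g)
  SiO2: 1184·0.6310 + 55.03·0.3284 = 765.2 g (target 765.2 g)
Glass-mass bookkeeping: the batch minus its LOI: 2000 g (targets for the oxides total 2000 g; stated basis 2000 g — a pure rounding effect).
Adding the batch up: Σ batch = 2648 g; LOI removed, Σ of batch·LOI: 648.5 g; yield = glass ÷ total batch = 75.51%.

Revised batch per 2000 g glass:
  Material G: 433.6 g
  Stock B: 478.9 g
  Stock C: 99.54 g
  Stock D: 397.3 g
  Stock E: 1184 g
  Component F: 55.03 g
Total batch = 2648 g; LOI loss = 648.5 g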